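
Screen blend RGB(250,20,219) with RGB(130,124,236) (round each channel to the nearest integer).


Screen: C = 255 - (255-A)×(255-B)/255, rounded to nearest integer
R: 255 - (255-250)×(255-130)/255 = 255 - 625/255 ≈ 255 - 2.451 = 252.549 → 253
G: 255 - (255-20)×(255-124)/255 = 255 - 30785/255 ≈ 255 - 120.725 = 134.275 → 134
B: 255 - (255-219)×(255-236)/255 = 255 - 684/255 ≈ 255 - 2.682 = 252.318 → 252
= RGB(253, 134, 252)


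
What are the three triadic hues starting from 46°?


Triadic: equally spaced at 120° intervals
H1 = 46°
H2 = (46 + 120) mod 360 = 166°
H3 = (46 + 240) mod 360 = 286°
Triadic = 46°, 166°, 286°


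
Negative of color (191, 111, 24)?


Invert: (255-R, 255-G, 255-B)
R: 255-191 = 64
G: 255-111 = 144
B: 255-24 = 231
= RGB(64, 144, 231)


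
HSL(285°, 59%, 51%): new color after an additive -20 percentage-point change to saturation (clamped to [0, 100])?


Original S = 59%
Adjustment = -20 percentage points
New S = 59 + (-20) = 39
Clamp to [0, 100] → 39
= HSL(285°, 39%, 51%)


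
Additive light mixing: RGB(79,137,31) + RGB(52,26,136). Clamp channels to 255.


Additive: each channel = min(255, C₁+C₂)
R: 79+52 = 131 → 131
G: 137+26 = 163 → 163
B: 31+136 = 167 → 167
= RGB(131, 163, 167)


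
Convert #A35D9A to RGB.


A3 → 163 (R)
5D → 93 (G)
9A → 154 (B)
= RGB(163, 93, 154)


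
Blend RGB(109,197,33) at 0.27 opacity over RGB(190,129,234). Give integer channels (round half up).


C = α×F + (1-α)×B, with 1-α = 0.73
R: 0.27×109 + 0.73×190 = 29.43 + 138.70 = 168.13 → 168
G: 0.27×197 + 0.73×129 = 53.19 + 94.17 = 147.36 → 147
B: 0.27×33 + 0.73×234 = 8.91 + 170.82 = 179.73 → 180
= RGB(168, 147, 180)


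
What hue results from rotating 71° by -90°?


New hue = (H + rotation) mod 360
New hue = (71 -90) mod 360
= -19 mod 360
= 341°


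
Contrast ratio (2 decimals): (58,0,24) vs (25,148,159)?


Linearize each sRGB channel c=v/255: c/12.92 if c ≤ 0.04045 else ((c+0.055)/1.055)^2.4
L = 0.2126×R_lin + 0.7152×G_lin + 0.0722×B_lin
Color 1 (58,0,24):
  R=58: 58/255≈0.2275 > 0.04045 → ((0.2275+0.055)/1.055)^2.4 ≈ 0.04231
  G=0: 0/255≈0.0000 ≤ 0.04045 → 0.0000/12.92 ≈ 0.00000
  B=24: 24/255≈0.0941 > 0.04045 → ((0.0941+0.055)/1.055)^2.4 ≈ 0.00913
  L1 = 0.2126×0.04231 + 0.7152×0.00000 + 0.0722×0.00913 ≈ 0.00965
Color 2 (25,148,159):
  R=25: 25/255≈0.0980 > 0.04045 → ((0.0980+0.055)/1.055)^2.4 ≈ 0.00972
  G=148: 148/255≈0.5804 > 0.04045 → ((0.5804+0.055)/1.055)^2.4 ≈ 0.29614
  B=159: 159/255≈0.6235 > 0.04045 → ((0.6235+0.055)/1.055)^2.4 ≈ 0.34670
  L2 = 0.2126×0.00972 + 0.7152×0.29614 + 0.0722×0.34670 ≈ 0.23890
Lighter = 0.23890, Darker = 0.00965
Ratio = (L_lighter + 0.05) / (L_darker + 0.05)
Ratio = (0.23890 + 0.05) / (0.00965 + 0.05) = 0.28890 / 0.05965 ≈ 4.8428
Ratio ≈ 4.84:1


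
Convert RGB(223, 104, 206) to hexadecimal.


R = 223 → DF (hex)
G = 104 → 68 (hex)
B = 206 → CE (hex)
Hex = #DF68CE


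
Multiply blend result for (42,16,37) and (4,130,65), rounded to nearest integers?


Multiply: C = A×B/255, rounded to nearest integer
R: 42×4/255 = 168/255 ≈ 0.659 → 1
G: 16×130/255 = 2080/255 ≈ 8.157 → 8
B: 37×65/255 = 2405/255 ≈ 9.431 → 9
= RGB(1, 8, 9)


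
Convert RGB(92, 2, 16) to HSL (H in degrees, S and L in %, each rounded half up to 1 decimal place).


Normalize: R'=92/255≈0.3608, G'=2/255≈0.0078, B'=16/255≈0.0627
Max=92/255, Min=2/255, Δ=Max-Min=90/255
L = (Max+Min)/2 = (92+2)/510 = 94/510 = 0.18431… → L = 18.4%
L ≤ 0.5 → S = Δ/(Max+Min) = 90/(92+2) = 90/94 = 0.95744… → S = 95.7%
(the 1/255 factors cancel in S and H, so raw channel differences can be used)
Max is R' → H = 60 × (((G-B)/Δ) mod 6) = 60 × (((2-16)/90) mod 6)
  (-14)/90 = -0.1555…; negative, so add 6 → 5.8444…
  H = 60 × 5.8444… = 350.666…° → H = 350.7°
= HSL(350.7°, 95.7%, 18.4%)


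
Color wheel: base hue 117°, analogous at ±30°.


Base hue: 117°
Left analog: (117 - 30) mod 360 = 87°
Right analog: (117 + 30) mod 360 = 147°
Analogous hues = 87° and 147°


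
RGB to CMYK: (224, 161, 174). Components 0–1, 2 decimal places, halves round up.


R'=224/255≈0.8784, G'=161/255≈0.6314, B'=174/255≈0.6824
K = 1 - max(R',G',B') = 1 - 224/255 = 31/255 = 0.12156… → 0.12
(1-R'-K)/(1-K) simplifies to (max-R)/max with max = 224:
C = (224-224)/224 = 0/224 = 0 → 0.00
M = (224-161)/224 = 63/224 = 0.28125 → 0.28
Y = (224-174)/224 = 50/224 = 0.22321… → 0.22
= CMYK(0.00, 0.28, 0.22, 0.12)


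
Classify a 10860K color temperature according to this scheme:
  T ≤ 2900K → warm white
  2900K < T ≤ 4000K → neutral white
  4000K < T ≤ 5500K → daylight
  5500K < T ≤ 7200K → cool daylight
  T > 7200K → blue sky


Temperature: 10860K
10860K > 7200K → blue sky
Classification: blue sky


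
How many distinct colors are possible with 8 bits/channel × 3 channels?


Total bits = 8 bits/channel × 3 channels = 24 bits
Distinct colors = 2^24
= 16,777,216 colors


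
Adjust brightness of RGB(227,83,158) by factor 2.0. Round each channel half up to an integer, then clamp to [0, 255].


Multiply each channel by 2.0, round half up, clamp to [0, 255]
R: 227×2.0 = 454 → clamp → 255
G: 83×2.0 = 166
B: 158×2.0 = 316 → clamp → 255
= RGB(255, 166, 255)


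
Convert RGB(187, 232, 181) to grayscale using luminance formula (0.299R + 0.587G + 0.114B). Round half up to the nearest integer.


Gray = 0.299×R + 0.587×G + 0.114×B
Gray = 0.299×187 + 0.587×232 + 0.114×181
Gray = 55.913 + 136.184 + 20.634
Gray = 212.731 → round half up → 213
Gray = 213


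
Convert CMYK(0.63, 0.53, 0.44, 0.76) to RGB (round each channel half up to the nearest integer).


R = 255 × (1-C) × (1-K) = 255 × 0.37 × 0.24 = 22.644 → 23
G = 255 × (1-M) × (1-K) = 255 × 0.47 × 0.24 = 28.764 → 29
B = 255 × (1-Y) × (1-K) = 255 × 0.56 × 0.24 = 34.272 → 34
= RGB(23, 29, 34)


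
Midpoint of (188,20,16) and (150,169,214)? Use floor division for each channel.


Midpoint: each channel = ⌊(C₁+C₂)/2⌋
R: ⌊(188+150)/2⌋ = 169
G: ⌊(20+169)/2⌋ = 94
B: ⌊(16+214)/2⌋ = 115
= RGB(169, 94, 115)


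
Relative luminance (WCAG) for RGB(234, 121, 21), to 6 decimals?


Linearize each channel (sRGB transfer function): c = v/255; c_lin = c/12.92 if c ≤ 0.04045, else ((c+0.055)/1.055)^2.4
  R: 234/255 ≈ 0.917647 > 0.04045 → ((0.917647+0.055)/1.055)^2.4 ≈ 0.822786
  G: 121/255 ≈ 0.474510 > 0.04045 → ((0.474510+0.055)/1.055)^2.4 ≈ 0.191202
  B: 21/255 ≈ 0.082353 > 0.04045 → ((0.082353+0.055)/1.055)^2.4 ≈ 0.007499
R_lin = 0.822786, G_lin = 0.191202, B_lin = 0.007499
L = 0.2126×R + 0.7152×G + 0.0722×B
L = 0.2126×0.822786 + 0.7152×0.191202 + 0.0722×0.007499
L ≈ 0.312213


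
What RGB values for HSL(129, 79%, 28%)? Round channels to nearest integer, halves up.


H=129°, S=0.79, L=0.28
C = (1-|2L-1|)×S = (1-|-0.44|)×0.79 = 0.4424
H' = H/60 = 129/60 ≈ 2.1500; X = C×(1-|H' mod 2 - 1|) = 0.06636
m = L - C/2 = 0.28 - 0.2212 = 0.0588
Sector ⌊H'⌋ = 2 → (R',G',B') = (0.0, 0.4424, 0.06636)
RGB = ((R'+m)×255, (G'+m)×255, (B'+m)×255) = (14.994, 127.806, 31.9158)
Round half up → RGB(15, 128, 32)


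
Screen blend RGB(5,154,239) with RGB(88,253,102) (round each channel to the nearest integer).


Screen: C = 255 - (255-A)×(255-B)/255, rounded to nearest integer
R: 255 - (255-5)×(255-88)/255 = 255 - 41750/255 ≈ 255 - 163.725 = 91.275 → 91
G: 255 - (255-154)×(255-253)/255 = 255 - 202/255 ≈ 255 - 0.792 = 254.208 → 254
B: 255 - (255-239)×(255-102)/255 = 255 - 2448/255 ≈ 255 - 9.600 = 245.400 → 245
= RGB(91, 254, 245)


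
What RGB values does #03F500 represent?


03 → 3 (R)
F5 → 245 (G)
00 → 0 (B)
= RGB(3, 245, 0)


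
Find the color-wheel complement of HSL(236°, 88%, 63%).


Complement = opposite side of color wheel = hue + 180°
H' = (236 + 180) mod 360 = 56°
S and L unchanged.
= HSL(56°, 88%, 63%)


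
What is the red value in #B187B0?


Color: #B187B0
R = B1 = 177
G = 87 = 135
B = B0 = 176
Red = 177


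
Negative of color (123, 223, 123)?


Invert: (255-R, 255-G, 255-B)
R: 255-123 = 132
G: 255-223 = 32
B: 255-123 = 132
= RGB(132, 32, 132)


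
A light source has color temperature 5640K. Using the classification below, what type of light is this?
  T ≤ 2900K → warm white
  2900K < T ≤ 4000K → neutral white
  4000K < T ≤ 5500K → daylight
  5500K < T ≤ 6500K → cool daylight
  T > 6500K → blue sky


Temperature: 5640K
5500K < 5640K ≤ 6500K → cool daylight
Classification: cool daylight


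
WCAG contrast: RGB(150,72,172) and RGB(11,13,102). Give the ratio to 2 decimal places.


Linearize each sRGB channel c=v/255: c/12.92 if c ≤ 0.04045 else ((c+0.055)/1.055)^2.4
L = 0.2126×R_lin + 0.7152×G_lin + 0.0722×B_lin
Color 1 (150,72,172):
  R=150: 150/255≈0.5882 > 0.04045 → ((0.5882+0.055)/1.055)^2.4 ≈ 0.30499
  G=72: 72/255≈0.2824 > 0.04045 → ((0.2824+0.055)/1.055)^2.4 ≈ 0.06480
  B=172: 172/255≈0.6745 > 0.04045 → ((0.6745+0.055)/1.055)^2.4 ≈ 0.41254
  L1 = 0.2126×0.30499 + 0.7152×0.06480 + 0.0722×0.41254 ≈ 0.14097
Color 2 (11,13,102):
  R=11: 11/255≈0.0431 > 0.04045 → ((0.0431+0.055)/1.055)^2.4 ≈ 0.00335
  G=13: 13/255≈0.0510 > 0.04045 → ((0.0510+0.055)/1.055)^2.4 ≈ 0.00402
  B=102: 102/255≈0.4000 > 0.04045 → ((0.4000+0.055)/1.055)^2.4 ≈ 0.13287
  L2 = 0.2126×0.00335 + 0.7152×0.00402 + 0.0722×0.13287 ≈ 0.01318
Lighter = 0.14097, Darker = 0.01318
Ratio = (L_lighter + 0.05) / (L_darker + 0.05)
Ratio = (0.14097 + 0.05) / (0.01318 + 0.05) = 0.19097 / 0.06318 ≈ 3.0225
Ratio ≈ 3.02:1


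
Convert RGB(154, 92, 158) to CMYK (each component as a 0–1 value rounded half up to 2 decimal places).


R'=154/255≈0.6039, G'=92/255≈0.3608, B'=158/255≈0.6196
K = 1 - max(R',G',B') = 1 - 158/255 = 97/255 = 0.38039… → 0.38
(1-R'-K)/(1-K) simplifies to (max-R)/max with max = 158:
C = (158-154)/158 = 4/158 = 0.02531… → 0.03
M = (158-92)/158 = 66/158 = 0.41772… → 0.42
Y = (158-158)/158 = 0/158 = 0 → 0.00
= CMYK(0.03, 0.42, 0.00, 0.38)


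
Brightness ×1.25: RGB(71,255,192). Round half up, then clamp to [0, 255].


Multiply each channel by 1.25, round half up, clamp to [0, 255]
R: 71×1.25 = 88.75 → round → 89
G: 255×1.25 = 318.75 → round → 319 → clamp → 255
B: 192×1.25 = 240
= RGB(89, 255, 240)


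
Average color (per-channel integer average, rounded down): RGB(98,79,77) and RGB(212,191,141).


Midpoint: each channel = ⌊(C₁+C₂)/2⌋
R: ⌊(98+212)/2⌋ = 155
G: ⌊(79+191)/2⌋ = 135
B: ⌊(77+141)/2⌋ = 109
= RGB(155, 135, 109)


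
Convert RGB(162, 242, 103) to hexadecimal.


R = 162 → A2 (hex)
G = 242 → F2 (hex)
B = 103 → 67 (hex)
Hex = #A2F267


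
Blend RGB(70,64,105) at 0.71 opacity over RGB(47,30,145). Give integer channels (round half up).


C = α×F + (1-α)×B, with 1-α = 0.29
R: 0.71×70 + 0.29×47 = 49.70 + 13.63 = 63.33 → 63
G: 0.71×64 + 0.29×30 = 45.44 + 8.70 = 54.14 → 54
B: 0.71×105 + 0.29×145 = 74.55 + 42.05 = 116.60 → 117
= RGB(63, 54, 117)


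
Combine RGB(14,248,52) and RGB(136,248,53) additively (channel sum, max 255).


Additive: each channel = min(255, C₁+C₂)
R: 14+136 = 150 → 150
G: 248+248 = 496 → 255
B: 52+53 = 105 → 105
= RGB(150, 255, 105)


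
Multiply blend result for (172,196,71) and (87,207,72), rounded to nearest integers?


Multiply: C = A×B/255, rounded to nearest integer
R: 172×87/255 = 14964/255 ≈ 58.682 → 59
G: 196×207/255 = 40572/255 ≈ 159.106 → 159
B: 71×72/255 = 5112/255 ≈ 20.047 → 20
= RGB(59, 159, 20)


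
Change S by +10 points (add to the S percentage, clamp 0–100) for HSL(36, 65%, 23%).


Original S = 65%
Adjustment = +10 percentage points
New S = 65 + (10) = 75
Clamp to [0, 100] → 75
= HSL(36°, 75%, 23%)


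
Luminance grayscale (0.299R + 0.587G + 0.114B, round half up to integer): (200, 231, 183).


Gray = 0.299×R + 0.587×G + 0.114×B
Gray = 0.299×200 + 0.587×231 + 0.114×183
Gray = 59.800 + 135.597 + 20.862
Gray = 216.259 → round half up → 216
Gray = 216


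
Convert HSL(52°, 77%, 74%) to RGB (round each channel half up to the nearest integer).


H=52°, S=0.77, L=0.74
C = (1-|2L-1|)×S = (1-|0.48|)×0.77 = 0.4004
H' = H/60 = 52/60 ≈ 0.8667; X = C×(1-|H' mod 2 - 1|) ≈ 0.3470
m = L - C/2 = 0.74 - 0.2002 = 0.5398
Sector ⌊H'⌋ = 0 → (R',G',B') = (0.4004, ≈0.3470, 0.0)
RGB = ((R'+m)×255, (G'+m)×255, (B'+m)×255) = (239.751, 226.1374, 137.649)
Round half up → RGB(240, 226, 138)


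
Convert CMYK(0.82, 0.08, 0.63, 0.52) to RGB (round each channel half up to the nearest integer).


R = 255 × (1-C) × (1-K) = 255 × 0.18 × 0.48 = 22.032 → 22
G = 255 × (1-M) × (1-K) = 255 × 0.92 × 0.48 = 112.608 → 113
B = 255 × (1-Y) × (1-K) = 255 × 0.37 × 0.48 = 45.288 → 45
= RGB(22, 113, 45)


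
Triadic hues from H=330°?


Triadic: equally spaced at 120° intervals
H1 = 330°
H2 = (330 + 120) mod 360 = 90°
H3 = (330 + 240) mod 360 = 210°
Triadic = 330°, 90°, 210°


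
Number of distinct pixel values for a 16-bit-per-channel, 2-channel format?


Total bits = 16 bits/channel × 2 channels = 32 bits
Distinct pixel values = 2^32
= 4,294,967,296 pixel values


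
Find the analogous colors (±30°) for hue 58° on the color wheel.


Base hue: 58°
Left analog: (58 - 30) mod 360 = 28°
Right analog: (58 + 30) mod 360 = 88°
Analogous hues = 28° and 88°


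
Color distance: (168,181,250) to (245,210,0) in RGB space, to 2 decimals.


d = √[(R₁-R₂)² + (G₁-G₂)² + (B₁-B₂)²]
d = √[(168-245)² + (181-210)² + (250-0)²]
d = √[5929 + 841 + 62500]
d = √69270
d ≈ 263.19


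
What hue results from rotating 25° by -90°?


New hue = (H + rotation) mod 360
New hue = (25 -90) mod 360
= -65 mod 360
= 295°


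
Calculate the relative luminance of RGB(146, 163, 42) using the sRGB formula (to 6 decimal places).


Linearize each channel (sRGB transfer function): c = v/255; c_lin = c/12.92 if c ≤ 0.04045, else ((c+0.055)/1.055)^2.4
  R: 146/255 ≈ 0.572549 > 0.04045 → ((0.572549+0.055)/1.055)^2.4 ≈ 0.287441
  G: 163/255 ≈ 0.639216 > 0.04045 → ((0.639216+0.055)/1.055)^2.4 ≈ 0.366253
  B: 42/255 ≈ 0.164706 > 0.04045 → ((0.164706+0.055)/1.055)^2.4 ≈ 0.023153
R_lin = 0.287441, G_lin = 0.366253, B_lin = 0.023153
L = 0.2126×R + 0.7152×G + 0.0722×B
L = 0.2126×0.287441 + 0.7152×0.366253 + 0.0722×0.023153
L ≈ 0.324725


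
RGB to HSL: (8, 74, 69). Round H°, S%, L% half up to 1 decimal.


Normalize: R'=8/255≈0.0314, G'=74/255≈0.2902, B'=69/255≈0.2706
Max=74/255, Min=8/255, Δ=Max-Min=66/255
L = (Max+Min)/2 = (74+8)/510 = 82/510 = 0.16078… → L = 16.1%
L ≤ 0.5 → S = Δ/(Max+Min) = 66/(74+8) = 66/82 = 0.80487… → S = 80.5%
(the 1/255 factors cancel in S and H, so raw channel differences can be used)
Max is G' → H = 60 × ((B-R)/Δ + 2) = 60 × ((69-8)/66 + 2)
  61/66 + 2 = 0.9242… + 2 = 2.9242…
  H = 60 × 2.9242… = 175.454…° → H = 175.5°
= HSL(175.5°, 80.5%, 16.1%)


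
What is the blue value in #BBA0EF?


Color: #BBA0EF
R = BB = 187
G = A0 = 160
B = EF = 239
Blue = 239


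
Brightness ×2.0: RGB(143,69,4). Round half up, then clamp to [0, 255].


Multiply each channel by 2.0, round half up, clamp to [0, 255]
R: 143×2.0 = 286 → clamp → 255
G: 69×2.0 = 138
B: 4×2.0 = 8
= RGB(255, 138, 8)


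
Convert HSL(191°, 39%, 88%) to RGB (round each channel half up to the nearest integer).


H=191°, S=0.39, L=0.88
C = (1-|2L-1|)×S = (1-|0.76|)×0.39 = 0.0936
H' = H/60 = 191/60 ≈ 3.1833; X = C×(1-|H' mod 2 - 1|) = 0.07644
m = L - C/2 = 0.88 - 0.0468 = 0.8332
Sector ⌊H'⌋ = 3 → (R',G',B') = (0.0, 0.07644, 0.0936)
RGB = ((R'+m)×255, (G'+m)×255, (B'+m)×255) = (212.466, 231.9582, 236.334)
Round half up → RGB(212, 232, 236)


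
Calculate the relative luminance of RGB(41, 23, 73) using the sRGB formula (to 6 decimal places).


Linearize each channel (sRGB transfer function): c = v/255; c_lin = c/12.92 if c ≤ 0.04045, else ((c+0.055)/1.055)^2.4
  R: 41/255 ≈ 0.160784 > 0.04045 → ((0.160784+0.055)/1.055)^2.4 ≈ 0.022174
  G: 23/255 ≈ 0.090196 > 0.04045 → ((0.090196+0.055)/1.055)^2.4 ≈ 0.008568
  B: 73/255 ≈ 0.286275 > 0.04045 → ((0.286275+0.055)/1.055)^2.4 ≈ 0.066626
R_lin = 0.022174, G_lin = 0.008568, B_lin = 0.066626
L = 0.2126×R + 0.7152×G + 0.0722×B
L = 0.2126×0.022174 + 0.7152×0.008568 + 0.0722×0.066626
L ≈ 0.015652


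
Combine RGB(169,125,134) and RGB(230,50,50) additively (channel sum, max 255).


Additive: each channel = min(255, C₁+C₂)
R: 169+230 = 399 → 255
G: 125+50 = 175 → 175
B: 134+50 = 184 → 184
= RGB(255, 175, 184)


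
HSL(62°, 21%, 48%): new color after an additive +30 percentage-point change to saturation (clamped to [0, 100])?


Original S = 21%
Adjustment = +30 percentage points
New S = 21 + (30) = 51
Clamp to [0, 100] → 51
= HSL(62°, 51%, 48%)


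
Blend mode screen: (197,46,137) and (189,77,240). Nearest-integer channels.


Screen: C = 255 - (255-A)×(255-B)/255, rounded to nearest integer
R: 255 - (255-197)×(255-189)/255 = 255 - 3828/255 ≈ 255 - 15.012 = 239.988 → 240
G: 255 - (255-46)×(255-77)/255 = 255 - 37202/255 ≈ 255 - 145.890 = 109.110 → 109
B: 255 - (255-137)×(255-240)/255 = 255 - 1770/255 ≈ 255 - 6.941 = 248.059 → 248
= RGB(240, 109, 248)


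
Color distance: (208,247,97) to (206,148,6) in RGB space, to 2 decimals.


d = √[(R₁-R₂)² + (G₁-G₂)² + (B₁-B₂)²]
d = √[(208-206)² + (247-148)² + (97-6)²]
d = √[4 + 9801 + 8281]
d = √18086
d ≈ 134.48


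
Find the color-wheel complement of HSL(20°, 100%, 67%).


Complement = opposite side of color wheel = hue + 180°
H' = (20 + 180) mod 360 = 200°
S and L unchanged.
= HSL(200°, 100%, 67%)


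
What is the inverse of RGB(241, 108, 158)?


Invert: (255-R, 255-G, 255-B)
R: 255-241 = 14
G: 255-108 = 147
B: 255-158 = 97
= RGB(14, 147, 97)


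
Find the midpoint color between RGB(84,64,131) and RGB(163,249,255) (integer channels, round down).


Midpoint: each channel = ⌊(C₁+C₂)/2⌋
R: ⌊(84+163)/2⌋ = 123
G: ⌊(64+249)/2⌋ = 156
B: ⌊(131+255)/2⌋ = 193
= RGB(123, 156, 193)


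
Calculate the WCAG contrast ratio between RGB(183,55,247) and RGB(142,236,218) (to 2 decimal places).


Linearize each sRGB channel c=v/255: c/12.92 if c ≤ 0.04045 else ((c+0.055)/1.055)^2.4
L = 0.2126×R_lin + 0.7152×G_lin + 0.0722×B_lin
Color 1 (183,55,247):
  R=183: 183/255≈0.7176 > 0.04045 → ((0.7176+0.055)/1.055)^2.4 ≈ 0.47353
  G=55: 55/255≈0.2157 > 0.04045 → ((0.2157+0.055)/1.055)^2.4 ≈ 0.03820
  B=247: 247/255≈0.9686 > 0.04045 → ((0.9686+0.055)/1.055)^2.4 ≈ 0.93011
  L1 = 0.2126×0.47353 + 0.7152×0.03820 + 0.0722×0.93011 ≈ 0.19515
Color 2 (142,236,218):
  R=142: 142/255≈0.5569 > 0.04045 → ((0.5569+0.055)/1.055)^2.4 ≈ 0.27050
  G=236: 236/255≈0.9255 > 0.04045 → ((0.9255+0.055)/1.055)^2.4 ≈ 0.83880
  B=218: 218/255≈0.8549 > 0.04045 → ((0.8549+0.055)/1.055)^2.4 ≈ 0.70110
  L2 = 0.2126×0.27050 + 0.7152×0.83880 + 0.0722×0.70110 ≈ 0.70804
Lighter = 0.70804, Darker = 0.19515
Ratio = (L_lighter + 0.05) / (L_darker + 0.05)
Ratio = (0.70804 + 0.05) / (0.19515 + 0.05) = 0.75804 / 0.24515 ≈ 3.0921
Ratio ≈ 3.09:1


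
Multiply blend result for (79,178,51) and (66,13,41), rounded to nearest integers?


Multiply: C = A×B/255, rounded to nearest integer
R: 79×66/255 = 5214/255 ≈ 20.447 → 20
G: 178×13/255 = 2314/255 ≈ 9.075 → 9
B: 51×41/255 = 2091/255 ≈ 8.200 → 8
= RGB(20, 9, 8)


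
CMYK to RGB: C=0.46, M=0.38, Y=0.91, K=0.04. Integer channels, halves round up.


R = 255 × (1-C) × (1-K) = 255 × 0.54 × 0.96 = 132.192 → 132
G = 255 × (1-M) × (1-K) = 255 × 0.62 × 0.96 = 151.776 → 152
B = 255 × (1-Y) × (1-K) = 255 × 0.09 × 0.96 = 22.032 → 22
= RGB(132, 152, 22)


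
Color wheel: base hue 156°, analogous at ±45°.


Base hue: 156°
Left analog: (156 - 45) mod 360 = 111°
Right analog: (156 + 45) mod 360 = 201°
Analogous hues = 111° and 201°


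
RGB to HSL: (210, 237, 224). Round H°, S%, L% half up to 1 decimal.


Normalize: R'=210/255≈0.8235, G'=237/255≈0.9294, B'=224/255≈0.8784
Max=237/255, Min=210/255, Δ=Max-Min=27/255
L = (Max+Min)/2 = (237+210)/510 = 447/510 = 0.87647… → L = 87.6%
L > 0.5 → S = Δ/(2-Max-Min) = 27/(510-237-210) = 27/63 = 0.42857… → S = 42.9%
(the 1/255 factors cancel in S and H, so raw channel differences can be used)
Max is G' → H = 60 × ((B-R)/Δ + 2) = 60 × ((224-210)/27 + 2)
  14/27 + 2 = 0.5185… + 2 = 2.5185…
  H = 60 × 2.5185… = 151.111…° → H = 151.1°
= HSL(151.1°, 42.9%, 87.6%)


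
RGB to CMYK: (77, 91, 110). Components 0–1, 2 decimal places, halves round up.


R'=77/255≈0.3020, G'=91/255≈0.3569, B'=110/255≈0.4314
K = 1 - max(R',G',B') = 1 - 110/255 = 145/255 = 0.56862… → 0.57
(1-R'-K)/(1-K) simplifies to (max-R)/max with max = 110:
C = (110-77)/110 = 33/110 = 0.3 → 0.30
M = (110-91)/110 = 19/110 = 0.17272… → 0.17
Y = (110-110)/110 = 0/110 = 0 → 0.00
= CMYK(0.30, 0.17, 0.00, 0.57)


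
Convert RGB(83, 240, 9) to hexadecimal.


R = 83 → 53 (hex)
G = 240 → F0 (hex)
B = 9 → 09 (hex)
Hex = #53F009


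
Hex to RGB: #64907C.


64 → 100 (R)
90 → 144 (G)
7C → 124 (B)
= RGB(100, 144, 124)


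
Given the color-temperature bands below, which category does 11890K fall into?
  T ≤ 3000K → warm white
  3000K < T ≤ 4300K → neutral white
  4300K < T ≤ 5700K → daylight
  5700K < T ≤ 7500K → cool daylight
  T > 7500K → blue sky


Temperature: 11890K
11890K > 7500K → blue sky
Classification: blue sky


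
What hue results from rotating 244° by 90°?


New hue = (H + rotation) mod 360
New hue = (244 + 90) mod 360
= 334 mod 360
= 334°


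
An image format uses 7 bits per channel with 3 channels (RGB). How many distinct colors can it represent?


Total bits = 7 bits/channel × 3 channels = 21 bits
Distinct colors = 2^21
= 2,097,152 colors


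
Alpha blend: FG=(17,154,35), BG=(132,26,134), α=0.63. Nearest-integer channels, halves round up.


C = α×F + (1-α)×B, with 1-α = 0.37
R: 0.63×17 + 0.37×132 = 10.71 + 48.84 = 59.55 → 60
G: 0.63×154 + 0.37×26 = 97.02 + 9.62 = 106.64 → 107
B: 0.63×35 + 0.37×134 = 22.05 + 49.58 = 71.63 → 72
= RGB(60, 107, 72)


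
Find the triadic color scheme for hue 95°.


Triadic: equally spaced at 120° intervals
H1 = 95°
H2 = (95 + 120) mod 360 = 215°
H3 = (95 + 240) mod 360 = 335°
Triadic = 95°, 215°, 335°


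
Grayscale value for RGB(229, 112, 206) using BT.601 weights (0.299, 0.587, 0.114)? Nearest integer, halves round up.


Gray = 0.299×R + 0.587×G + 0.114×B
Gray = 0.299×229 + 0.587×112 + 0.114×206
Gray = 68.471 + 65.744 + 23.484
Gray = 157.699 → round half up → 158
Gray = 158


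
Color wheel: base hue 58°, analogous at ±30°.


Base hue: 58°
Left analog: (58 - 30) mod 360 = 28°
Right analog: (58 + 30) mod 360 = 88°
Analogous hues = 28° and 88°


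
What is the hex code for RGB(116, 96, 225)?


R = 116 → 74 (hex)
G = 96 → 60 (hex)
B = 225 → E1 (hex)
Hex = #7460E1


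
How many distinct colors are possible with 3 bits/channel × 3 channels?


Total bits = 3 bits/channel × 3 channels = 9 bits
Distinct colors = 2^9
= 512 colors


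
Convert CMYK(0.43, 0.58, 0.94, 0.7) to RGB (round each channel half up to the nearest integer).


R = 255 × (1-C) × (1-K) = 255 × 0.57 × 0.30 = 43.605 → 44
G = 255 × (1-M) × (1-K) = 255 × 0.42 × 0.30 = 32.13 → 32
B = 255 × (1-Y) × (1-K) = 255 × 0.06 × 0.30 = 4.59 → 5
= RGB(44, 32, 5)


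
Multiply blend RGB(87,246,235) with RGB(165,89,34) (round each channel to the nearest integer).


Multiply: C = A×B/255, rounded to nearest integer
R: 87×165/255 = 14355/255 ≈ 56.294 → 56
G: 246×89/255 = 21894/255 ≈ 85.859 → 86
B: 235×34/255 = 7990/255 ≈ 31.333 → 31
= RGB(56, 86, 31)


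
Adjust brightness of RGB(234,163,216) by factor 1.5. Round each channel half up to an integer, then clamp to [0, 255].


Multiply each channel by 1.5, round half up, clamp to [0, 255]
R: 234×1.5 = 351 → clamp → 255
G: 163×1.5 = 244.5 → round → 245
B: 216×1.5 = 324 → clamp → 255
= RGB(255, 245, 255)


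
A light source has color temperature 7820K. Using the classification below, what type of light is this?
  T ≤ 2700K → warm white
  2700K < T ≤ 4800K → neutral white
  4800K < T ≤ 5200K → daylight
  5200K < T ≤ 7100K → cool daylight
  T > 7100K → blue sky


Temperature: 7820K
7820K > 7100K → blue sky
Classification: blue sky


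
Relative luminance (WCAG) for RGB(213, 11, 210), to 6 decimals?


Linearize each channel (sRGB transfer function): c = v/255; c_lin = c/12.92 if c ≤ 0.04045, else ((c+0.055)/1.055)^2.4
  R: 213/255 ≈ 0.835294 > 0.04045 → ((0.835294+0.055)/1.055)^2.4 ≈ 0.665387
  G: 11/255 ≈ 0.043137 > 0.04045 → ((0.043137+0.055)/1.055)^2.4 ≈ 0.003347
  B: 210/255 ≈ 0.823529 > 0.04045 → ((0.823529+0.055)/1.055)^2.4 ≈ 0.644480
R_lin = 0.665387, G_lin = 0.003347, B_lin = 0.644480
L = 0.2126×R + 0.7152×G + 0.0722×B
L = 0.2126×0.665387 + 0.7152×0.003347 + 0.0722×0.644480
L ≈ 0.190386


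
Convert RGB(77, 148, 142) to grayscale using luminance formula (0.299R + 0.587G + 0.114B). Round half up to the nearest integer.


Gray = 0.299×R + 0.587×G + 0.114×B
Gray = 0.299×77 + 0.587×148 + 0.114×142
Gray = 23.023 + 86.876 + 16.188
Gray = 126.087 → round half up → 126
Gray = 126


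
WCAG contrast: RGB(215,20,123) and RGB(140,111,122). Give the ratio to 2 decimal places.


Linearize each sRGB channel c=v/255: c/12.92 if c ≤ 0.04045 else ((c+0.055)/1.055)^2.4
L = 0.2126×R_lin + 0.7152×G_lin + 0.0722×B_lin
Color 1 (215,20,123):
  R=215: 215/255≈0.8431 > 0.04045 → ((0.8431+0.055)/1.055)^2.4 ≈ 0.67954
  G=20: 20/255≈0.0784 > 0.04045 → ((0.0784+0.055)/1.055)^2.4 ≈ 0.00700
  B=123: 123/255≈0.4824 > 0.04045 → ((0.4824+0.055)/1.055)^2.4 ≈ 0.19807
  L1 = 0.2126×0.67954 + 0.7152×0.00700 + 0.0722×0.19807 ≈ 0.16377
Color 2 (140,111,122):
  R=140: 140/255≈0.5490 > 0.04045 → ((0.5490+0.055)/1.055)^2.4 ≈ 0.26225
  G=111: 111/255≈0.4353 > 0.04045 → ((0.4353+0.055)/1.055)^2.4 ≈ 0.15896
  B=122: 122/255≈0.4784 > 0.04045 → ((0.4784+0.055)/1.055)^2.4 ≈ 0.19462
  L2 = 0.2126×0.26225 + 0.7152×0.15896 + 0.0722×0.19462 ≈ 0.18349
Lighter = 0.18349, Darker = 0.16377
Ratio = (L_lighter + 0.05) / (L_darker + 0.05)
Ratio = (0.18349 + 0.05) / (0.16377 + 0.05) = 0.23349 / 0.21377 ≈ 1.0922
Ratio ≈ 1.09:1


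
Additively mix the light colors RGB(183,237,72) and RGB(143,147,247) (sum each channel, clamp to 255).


Additive: each channel = min(255, C₁+C₂)
R: 183+143 = 326 → 255
G: 237+147 = 384 → 255
B: 72+247 = 319 → 255
= RGB(255, 255, 255)


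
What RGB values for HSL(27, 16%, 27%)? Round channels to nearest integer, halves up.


H=27°, S=0.16, L=0.27
C = (1-|2L-1|)×S = (1-|-0.46|)×0.16 = 0.0864
H' = H/60 = 27/60 ≈ 0.4500; X = C×(1-|H' mod 2 - 1|) = 0.03888
m = L - C/2 = 0.27 - 0.0432 = 0.2268
Sector ⌊H'⌋ = 0 → (R',G',B') = (0.0864, 0.03888, 0.0)
RGB = ((R'+m)×255, (G'+m)×255, (B'+m)×255) = (79.866, 67.7484, 57.834)
Round half up → RGB(80, 68, 58)


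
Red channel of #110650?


Color: #110650
R = 11 = 17
G = 06 = 6
B = 50 = 80
Red = 17


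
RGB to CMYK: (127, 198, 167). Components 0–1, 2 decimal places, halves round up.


R'=127/255≈0.4980, G'=198/255≈0.7765, B'=167/255≈0.6549
K = 1 - max(R',G',B') = 1 - 198/255 = 57/255 = 0.22352… → 0.22
(1-R'-K)/(1-K) simplifies to (max-R)/max with max = 198:
C = (198-127)/198 = 71/198 = 0.35858… → 0.36
M = (198-198)/198 = 0/198 = 0 → 0.00
Y = (198-167)/198 = 31/198 = 0.15656… → 0.16
= CMYK(0.36, 0.00, 0.16, 0.22)


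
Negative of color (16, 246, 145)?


Invert: (255-R, 255-G, 255-B)
R: 255-16 = 239
G: 255-246 = 9
B: 255-145 = 110
= RGB(239, 9, 110)


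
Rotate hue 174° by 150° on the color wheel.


New hue = (H + rotation) mod 360
New hue = (174 + 150) mod 360
= 324 mod 360
= 324°


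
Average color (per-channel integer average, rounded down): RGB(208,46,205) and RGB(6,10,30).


Midpoint: each channel = ⌊(C₁+C₂)/2⌋
R: ⌊(208+6)/2⌋ = 107
G: ⌊(46+10)/2⌋ = 28
B: ⌊(205+30)/2⌋ = 117
= RGB(107, 28, 117)


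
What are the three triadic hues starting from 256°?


Triadic: equally spaced at 120° intervals
H1 = 256°
H2 = (256 + 120) mod 360 = 16°
H3 = (256 + 240) mod 360 = 136°
Triadic = 256°, 16°, 136°


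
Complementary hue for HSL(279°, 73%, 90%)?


Complement = opposite side of color wheel = hue + 180°
H' = (279 + 180) mod 360 = 99°
S and L unchanged.
= HSL(99°, 73%, 90%)


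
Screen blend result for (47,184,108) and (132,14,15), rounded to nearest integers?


Screen: C = 255 - (255-A)×(255-B)/255, rounded to nearest integer
R: 255 - (255-47)×(255-132)/255 = 255 - 25584/255 ≈ 255 - 100.329 = 154.671 → 155
G: 255 - (255-184)×(255-14)/255 = 255 - 17111/255 ≈ 255 - 67.102 = 187.898 → 188
B: 255 - (255-108)×(255-15)/255 = 255 - 35280/255 ≈ 255 - 138.353 = 116.647 → 117
= RGB(155, 188, 117)


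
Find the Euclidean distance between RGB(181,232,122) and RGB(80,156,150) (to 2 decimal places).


d = √[(R₁-R₂)² + (G₁-G₂)² + (B₁-B₂)²]
d = √[(181-80)² + (232-156)² + (122-150)²]
d = √[10201 + 5776 + 784]
d = √16761
d ≈ 129.46


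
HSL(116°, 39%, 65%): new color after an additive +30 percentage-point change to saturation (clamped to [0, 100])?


Original S = 39%
Adjustment = +30 percentage points
New S = 39 + (30) = 69
Clamp to [0, 100] → 69
= HSL(116°, 69%, 65%)


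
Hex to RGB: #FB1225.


FB → 251 (R)
12 → 18 (G)
25 → 37 (B)
= RGB(251, 18, 37)


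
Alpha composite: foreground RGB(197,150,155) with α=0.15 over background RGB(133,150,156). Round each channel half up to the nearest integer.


C = α×F + (1-α)×B, with 1-α = 0.85
R: 0.15×197 + 0.85×133 = 29.55 + 113.05 = 142.60 → 143
G: 0.15×150 + 0.85×150 = 22.50 + 127.50 = 150.00 → 150
B: 0.15×155 + 0.85×156 = 23.25 + 132.60 = 155.85 → 156
= RGB(143, 150, 156)


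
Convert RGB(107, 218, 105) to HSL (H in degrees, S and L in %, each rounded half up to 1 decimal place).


Normalize: R'=107/255≈0.4196, G'=218/255≈0.8549, B'=105/255≈0.4118
Max=218/255, Min=105/255, Δ=Max-Min=113/255
L = (Max+Min)/2 = (218+105)/510 = 323/510 = 0.63333… → L = 63.3%
L > 0.5 → S = Δ/(2-Max-Min) = 113/(510-218-105) = 113/187 = 0.60427… → S = 60.4%
(the 1/255 factors cancel in S and H, so raw channel differences can be used)
Max is G' → H = 60 × ((B-R)/Δ + 2) = 60 × ((105-107)/113 + 2)
  -2/113 + 2 = -0.0176… + 2 = 1.9823…
  H = 60 × 1.9823… = 118.938…° → H = 118.9°
= HSL(118.9°, 60.4%, 63.3%)


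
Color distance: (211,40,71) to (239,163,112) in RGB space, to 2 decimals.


d = √[(R₁-R₂)² + (G₁-G₂)² + (B₁-B₂)²]
d = √[(211-239)² + (40-163)² + (71-112)²]
d = √[784 + 15129 + 1681]
d = √17594
d ≈ 132.64


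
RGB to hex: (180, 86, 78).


R = 180 → B4 (hex)
G = 86 → 56 (hex)
B = 78 → 4E (hex)
Hex = #B4564E


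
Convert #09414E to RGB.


09 → 9 (R)
41 → 65 (G)
4E → 78 (B)
= RGB(9, 65, 78)


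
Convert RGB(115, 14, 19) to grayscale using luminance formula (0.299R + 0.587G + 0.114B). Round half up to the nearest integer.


Gray = 0.299×R + 0.587×G + 0.114×B
Gray = 0.299×115 + 0.587×14 + 0.114×19
Gray = 34.385 + 8.218 + 2.166
Gray = 44.769 → round half up → 45
Gray = 45


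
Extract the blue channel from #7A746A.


Color: #7A746A
R = 7A = 122
G = 74 = 116
B = 6A = 106
Blue = 106


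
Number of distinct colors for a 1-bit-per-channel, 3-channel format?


Total bits = 1 bits/channel × 3 channels = 3 bits
Distinct colors = 2^3
= 8 colors


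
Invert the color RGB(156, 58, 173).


Invert: (255-R, 255-G, 255-B)
R: 255-156 = 99
G: 255-58 = 197
B: 255-173 = 82
= RGB(99, 197, 82)


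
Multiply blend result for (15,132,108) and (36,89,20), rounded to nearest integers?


Multiply: C = A×B/255, rounded to nearest integer
R: 15×36/255 = 540/255 ≈ 2.118 → 2
G: 132×89/255 = 11748/255 ≈ 46.071 → 46
B: 108×20/255 = 2160/255 ≈ 8.471 → 8
= RGB(2, 46, 8)


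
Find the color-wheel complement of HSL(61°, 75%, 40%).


Complement = opposite side of color wheel = hue + 180°
H' = (61 + 180) mod 360 = 241°
S and L unchanged.
= HSL(241°, 75%, 40%)


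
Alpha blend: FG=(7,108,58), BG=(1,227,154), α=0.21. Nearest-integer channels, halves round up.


C = α×F + (1-α)×B, with 1-α = 0.79
R: 0.21×7 + 0.79×1 = 1.47 + 0.79 = 2.26 → 2
G: 0.21×108 + 0.79×227 = 22.68 + 179.33 = 202.01 → 202
B: 0.21×58 + 0.79×154 = 12.18 + 121.66 = 133.84 → 134
= RGB(2, 202, 134)


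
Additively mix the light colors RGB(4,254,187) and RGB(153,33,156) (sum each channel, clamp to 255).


Additive: each channel = min(255, C₁+C₂)
R: 4+153 = 157 → 157
G: 254+33 = 287 → 255
B: 187+156 = 343 → 255
= RGB(157, 255, 255)


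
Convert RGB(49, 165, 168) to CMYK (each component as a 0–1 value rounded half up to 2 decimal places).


R'=49/255≈0.1922, G'=165/255≈0.6471, B'=168/255≈0.6588
K = 1 - max(R',G',B') = 1 - 168/255 = 87/255 = 0.34117… → 0.34
(1-R'-K)/(1-K) simplifies to (max-R)/max with max = 168:
C = (168-49)/168 = 119/168 = 0.70833… → 0.71
M = (168-165)/168 = 3/168 = 0.01785… → 0.02
Y = (168-168)/168 = 0/168 = 0 → 0.00
= CMYK(0.71, 0.02, 0.00, 0.34)


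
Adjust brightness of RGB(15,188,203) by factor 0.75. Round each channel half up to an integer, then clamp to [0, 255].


Multiply each channel by 0.75, round half up, clamp to [0, 255]
R: 15×0.75 = 11.25 → round → 11
G: 188×0.75 = 141
B: 203×0.75 = 152.25 → round → 152
= RGB(11, 141, 152)


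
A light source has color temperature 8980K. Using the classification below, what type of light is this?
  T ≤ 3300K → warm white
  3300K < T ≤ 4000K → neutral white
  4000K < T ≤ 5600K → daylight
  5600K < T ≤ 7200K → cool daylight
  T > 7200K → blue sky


Temperature: 8980K
8980K > 7200K → blue sky
Classification: blue sky


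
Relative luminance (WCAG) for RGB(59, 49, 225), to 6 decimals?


Linearize each channel (sRGB transfer function): c = v/255; c_lin = c/12.92 if c ≤ 0.04045, else ((c+0.055)/1.055)^2.4
  R: 59/255 ≈ 0.231373 > 0.04045 → ((0.231373+0.055)/1.055)^2.4 ≈ 0.043735
  G: 49/255 ≈ 0.192157 > 0.04045 → ((0.192157+0.055)/1.055)^2.4 ≈ 0.030713
  B: 225/255 ≈ 0.882353 > 0.04045 → ((0.882353+0.055)/1.055)^2.4 ≈ 0.752942
R_lin = 0.043735, G_lin = 0.030713, B_lin = 0.752942
L = 0.2126×R + 0.7152×G + 0.0722×B
L = 0.2126×0.043735 + 0.7152×0.030713 + 0.0722×0.752942
L ≈ 0.085627


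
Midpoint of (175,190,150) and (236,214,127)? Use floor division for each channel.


Midpoint: each channel = ⌊(C₁+C₂)/2⌋
R: ⌊(175+236)/2⌋ = 205
G: ⌊(190+214)/2⌋ = 202
B: ⌊(150+127)/2⌋ = 138
= RGB(205, 202, 138)


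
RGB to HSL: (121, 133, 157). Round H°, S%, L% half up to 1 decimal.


Normalize: R'=121/255≈0.4745, G'=133/255≈0.5216, B'=157/255≈0.6157
Max=157/255, Min=121/255, Δ=Max-Min=36/255
L = (Max+Min)/2 = (157+121)/510 = 278/510 = 0.54509… → L = 54.5%
L > 0.5 → S = Δ/(2-Max-Min) = 36/(510-157-121) = 36/232 = 0.15517… → S = 15.5%
(the 1/255 factors cancel in S and H, so raw channel differences can be used)
Max is B' → H = 60 × ((R-G)/Δ + 4) = 60 × ((121-133)/36 + 4)
  -12/36 + 4 = -0.3333… + 4 = 3.6666…
  H = 60 × 3.6666… = 220° → H = 220.0°
= HSL(220.0°, 15.5%, 54.5%)


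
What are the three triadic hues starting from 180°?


Triadic: equally spaced at 120° intervals
H1 = 180°
H2 = (180 + 120) mod 360 = 300°
H3 = (180 + 240) mod 360 = 60°
Triadic = 180°, 300°, 60°


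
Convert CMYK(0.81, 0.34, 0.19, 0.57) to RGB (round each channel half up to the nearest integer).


R = 255 × (1-C) × (1-K) = 255 × 0.19 × 0.43 = 20.8335 → 21
G = 255 × (1-M) × (1-K) = 255 × 0.66 × 0.43 = 72.369 → 72
B = 255 × (1-Y) × (1-K) = 255 × 0.81 × 0.43 = 88.8165 → 89
= RGB(21, 72, 89)


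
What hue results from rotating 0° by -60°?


New hue = (H + rotation) mod 360
New hue = (0 -60) mod 360
= -60 mod 360
= 300°


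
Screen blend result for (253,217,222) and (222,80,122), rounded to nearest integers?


Screen: C = 255 - (255-A)×(255-B)/255, rounded to nearest integer
R: 255 - (255-253)×(255-222)/255 = 255 - 66/255 ≈ 255 - 0.259 = 254.741 → 255
G: 255 - (255-217)×(255-80)/255 = 255 - 6650/255 ≈ 255 - 26.078 = 228.922 → 229
B: 255 - (255-222)×(255-122)/255 = 255 - 4389/255 ≈ 255 - 17.212 = 237.788 → 238
= RGB(255, 229, 238)


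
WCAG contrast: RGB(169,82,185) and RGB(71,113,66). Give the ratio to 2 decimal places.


Linearize each sRGB channel c=v/255: c/12.92 if c ≤ 0.04045 else ((c+0.055)/1.055)^2.4
L = 0.2126×R_lin + 0.7152×G_lin + 0.0722×B_lin
Color 1 (169,82,185):
  R=169: 169/255≈0.6627 > 0.04045 → ((0.6627+0.055)/1.055)^2.4 ≈ 0.39676
  G=82: 82/255≈0.3216 > 0.04045 → ((0.3216+0.055)/1.055)^2.4 ≈ 0.08438
  B=185: 185/255≈0.7255 > 0.04045 → ((0.7255+0.055)/1.055)^2.4 ≈ 0.48515
  L1 = 0.2126×0.39676 + 0.7152×0.08438 + 0.0722×0.48515 ≈ 0.17972
Color 2 (71,113,66):
  R=71: 71/255≈0.2784 > 0.04045 → ((0.2784+0.055)/1.055)^2.4 ≈ 0.06301
  G=113: 113/255≈0.4431 > 0.04045 → ((0.4431+0.055)/1.055)^2.4 ≈ 0.16513
  B=66: 66/255≈0.2588 > 0.04045 → ((0.2588+0.055)/1.055)^2.4 ≈ 0.05448
  L2 = 0.2126×0.06301 + 0.7152×0.16513 + 0.0722×0.05448 ≈ 0.13543
Lighter = 0.17972, Darker = 0.13543
Ratio = (L_lighter + 0.05) / (L_darker + 0.05)
Ratio = (0.17972 + 0.05) / (0.13543 + 0.05) = 0.22972 / 0.18543 ≈ 1.2389
Ratio ≈ 1.24:1


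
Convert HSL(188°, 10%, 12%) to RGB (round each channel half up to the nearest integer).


H=188°, S=0.10, L=0.12
C = (1-|2L-1|)×S = (1-|-0.76|)×0.10 = 0.024
H' = H/60 = 188/60 ≈ 3.1333; X = C×(1-|H' mod 2 - 1|) = 0.0208
m = L - C/2 = 0.12 - 0.012 = 0.108
Sector ⌊H'⌋ = 3 → (R',G',B') = (0.0, 0.0208, 0.024)
RGB = ((R'+m)×255, (G'+m)×255, (B'+m)×255) = (27.54, 32.844, 33.66)
Round half up → RGB(28, 33, 34)


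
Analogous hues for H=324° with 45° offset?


Base hue: 324°
Left analog: (324 - 45) mod 360 = 279°
Right analog: (324 + 45) mod 360 = 9°
Analogous hues = 279° and 9°


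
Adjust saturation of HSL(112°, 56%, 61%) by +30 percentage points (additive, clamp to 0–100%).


Original S = 56%
Adjustment = +30 percentage points
New S = 56 + (30) = 86
Clamp to [0, 100] → 86
= HSL(112°, 86%, 61%)


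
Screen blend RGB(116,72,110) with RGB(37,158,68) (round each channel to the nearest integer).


Screen: C = 255 - (255-A)×(255-B)/255, rounded to nearest integer
R: 255 - (255-116)×(255-37)/255 = 255 - 30302/255 ≈ 255 - 118.831 = 136.169 → 136
G: 255 - (255-72)×(255-158)/255 = 255 - 17751/255 ≈ 255 - 69.612 = 185.388 → 185
B: 255 - (255-110)×(255-68)/255 = 255 - 27115/255 ≈ 255 - 106.333 = 148.667 → 149
= RGB(136, 185, 149)


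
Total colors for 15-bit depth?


Colors = 2^bits = 2^15
= 32,768 colors


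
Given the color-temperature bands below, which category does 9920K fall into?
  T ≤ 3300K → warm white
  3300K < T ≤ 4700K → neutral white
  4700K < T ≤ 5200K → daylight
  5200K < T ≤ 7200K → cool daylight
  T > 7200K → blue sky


Temperature: 9920K
9920K > 7200K → blue sky
Classification: blue sky


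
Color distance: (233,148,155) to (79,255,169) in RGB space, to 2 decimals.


d = √[(R₁-R₂)² + (G₁-G₂)² + (B₁-B₂)²]
d = √[(233-79)² + (148-255)² + (155-169)²]
d = √[23716 + 11449 + 196]
d = √35361
d ≈ 188.05
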